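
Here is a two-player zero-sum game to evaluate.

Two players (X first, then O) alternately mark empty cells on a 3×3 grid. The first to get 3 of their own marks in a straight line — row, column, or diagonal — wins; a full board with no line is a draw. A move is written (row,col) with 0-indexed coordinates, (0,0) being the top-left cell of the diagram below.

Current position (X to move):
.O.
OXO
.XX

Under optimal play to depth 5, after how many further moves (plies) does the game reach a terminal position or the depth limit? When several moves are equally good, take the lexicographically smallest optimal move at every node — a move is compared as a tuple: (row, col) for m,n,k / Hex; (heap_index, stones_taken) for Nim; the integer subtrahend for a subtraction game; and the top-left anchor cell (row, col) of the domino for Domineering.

PV length from [.O./OXO/.XX]: 1 ply

[.O./OXO/.XX] X move#1: (0,0):+1/XO./OXO/.XX*, (0,2):+1/.OX/OXO/.XX, (2,0):+1/.O./OXO/XXX
[XO./OXO/.XX] end (terminal -1, O#2); searched .O./OXO/.XX to 5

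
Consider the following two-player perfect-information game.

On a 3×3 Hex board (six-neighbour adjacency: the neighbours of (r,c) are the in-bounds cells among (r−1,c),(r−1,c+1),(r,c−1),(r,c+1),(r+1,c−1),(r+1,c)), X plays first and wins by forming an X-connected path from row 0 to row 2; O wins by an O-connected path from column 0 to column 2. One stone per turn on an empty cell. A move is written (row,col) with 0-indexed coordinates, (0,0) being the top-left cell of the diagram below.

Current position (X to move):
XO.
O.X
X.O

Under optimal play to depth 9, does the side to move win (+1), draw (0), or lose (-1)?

ply 1, X at XO./O.X/X.O | (0,2)=+1→XOX/O.X/X.O*; (1,1)=-1→XO./OXX/X.O; (2,1)=-1→XO./O.X/XXO
ply 2, O at XOX/O.X/X.O | (1,1)=-1→XOX/OOX/X.O*; (2,1)=-1→XOX/O.X/XOO
ply 3, X at XOX/OOX/X.O | (2,1)=+1→XOX/OOX/XXO*
ply 4: XOX/OOX/XXO is terminal -1 (O); from XO./O.X/X.O depth 9

value(XO./O.X/X.O, X) = +1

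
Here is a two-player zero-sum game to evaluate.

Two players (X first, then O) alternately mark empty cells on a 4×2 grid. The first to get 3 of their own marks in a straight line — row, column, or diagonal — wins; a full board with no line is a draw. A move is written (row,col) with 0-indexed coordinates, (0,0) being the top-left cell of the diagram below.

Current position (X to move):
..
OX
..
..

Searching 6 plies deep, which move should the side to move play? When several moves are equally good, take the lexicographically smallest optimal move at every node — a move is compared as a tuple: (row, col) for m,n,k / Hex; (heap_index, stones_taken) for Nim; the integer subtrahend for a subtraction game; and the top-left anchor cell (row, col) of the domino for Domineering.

[../OX/../..] X move#1: (0,0):+0/X./OX/../.., (0,1):+0/.X/OX/../.., (2,0):+0/../OX/X./.., (2,1):+1/../OX/.X/..*, (3,0):+0/../OX/../X., (3,1):+0/../OX/../.X
[../OX/.X/..] O move#2: (0,0):-1/O./OX/.X/..*, (0,1):-1/.O/OX/.X/.., (2,0):-1/../OX/OX/.., (3,0):-1/../OX/.X/O., (3,1):-1/../OX/.X/.O
[O./OX/.X/..] X move#3: (0,1):+1/OX/OX/.X/..*, (2,0):+1/O./OX/XX/.., (3,0):-1/O./OX/.X/X., (3,1):+1/O./OX/.X/.X
[OX/OX/.X/..] end (terminal -1, O#4); searched ../OX/../.. to 6

X's best at [../OX/../..]: (2,1)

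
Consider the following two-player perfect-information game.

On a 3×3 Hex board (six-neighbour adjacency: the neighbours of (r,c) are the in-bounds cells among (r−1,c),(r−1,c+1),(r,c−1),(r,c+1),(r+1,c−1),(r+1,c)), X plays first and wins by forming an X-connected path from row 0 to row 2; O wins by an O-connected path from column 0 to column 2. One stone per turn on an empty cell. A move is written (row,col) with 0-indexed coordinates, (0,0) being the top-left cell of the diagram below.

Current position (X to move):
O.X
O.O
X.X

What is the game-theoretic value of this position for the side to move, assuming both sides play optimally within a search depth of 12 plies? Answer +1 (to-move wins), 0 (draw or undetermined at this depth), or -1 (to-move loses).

value(O.X/O.O/X.X, X) = +1

[O.X/O.O/X.X] X move#1: (0,1):-1/OXX/O.O/X.X, (1,1):+1/O.X/OXO/X.X*, (2,1):-1/O.X/O.O/XXX
[O.X/OXO/X.X] end (terminal -1, O#2); searched O.X/O.O/X.X to 12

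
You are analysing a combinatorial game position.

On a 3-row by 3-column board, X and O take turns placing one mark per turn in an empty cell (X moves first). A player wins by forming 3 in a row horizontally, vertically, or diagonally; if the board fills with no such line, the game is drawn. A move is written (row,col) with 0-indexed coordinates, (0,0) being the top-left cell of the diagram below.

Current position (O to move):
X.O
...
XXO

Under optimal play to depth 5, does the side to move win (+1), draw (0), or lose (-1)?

value(X.O/.../XXO, O) = +1

p1 O@[X.O/.../XXO]: (0,1)[XOO/.../XXO]-1 (1,0)[X.O/O../XXO]+0 (1,1)[X.O/.O./XXO]-1 (1,2)[X.O/..O/XXO]+1*
p2 X@[X.O/..O/XXO] terminal -1; root [X.O/.../XXO] d5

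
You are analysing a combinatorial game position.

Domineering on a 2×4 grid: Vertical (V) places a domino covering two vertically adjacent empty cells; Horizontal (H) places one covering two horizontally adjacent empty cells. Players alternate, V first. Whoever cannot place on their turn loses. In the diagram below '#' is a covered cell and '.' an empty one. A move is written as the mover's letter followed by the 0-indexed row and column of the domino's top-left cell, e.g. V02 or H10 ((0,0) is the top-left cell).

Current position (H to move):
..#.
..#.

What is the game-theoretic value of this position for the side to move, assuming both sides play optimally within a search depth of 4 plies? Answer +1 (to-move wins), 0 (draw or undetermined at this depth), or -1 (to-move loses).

ply 1, H at ..#./..#. | H00=+1→###./..#.*; H10=+1→..#./###.
ply 2, V at ###./..#. | V03=-1→####/..##*
ply 3, H at ####/..## | H10=+1→####/####*
ply 4: ####/#### is terminal -1 (V); from ..#./..#. depth 4

value(..#./..#., H) = +1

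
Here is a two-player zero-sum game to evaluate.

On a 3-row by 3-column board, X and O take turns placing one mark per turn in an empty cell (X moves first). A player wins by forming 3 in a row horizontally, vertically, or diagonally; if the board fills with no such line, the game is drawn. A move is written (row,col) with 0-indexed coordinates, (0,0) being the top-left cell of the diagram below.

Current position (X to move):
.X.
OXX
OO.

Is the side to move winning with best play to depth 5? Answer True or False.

ply 1, X at .X./OXX/OO. | (0,0)=-1→XX./OXX/OO.*; (0,2)=-1→.XX/OXX/OO.; (2,2)=-1→.X./OXX/OOX
ply 2, O at XX./OXX/OO. | (0,2)=-1→XXO/OXX/OO.; (2,2)=+1→XX./OXX/OOO*
ply 3: XX./OXX/OOO is terminal -1 (X); from .X./OXX/OO. depth 5

X winning at [.X./OXX/OO.]: False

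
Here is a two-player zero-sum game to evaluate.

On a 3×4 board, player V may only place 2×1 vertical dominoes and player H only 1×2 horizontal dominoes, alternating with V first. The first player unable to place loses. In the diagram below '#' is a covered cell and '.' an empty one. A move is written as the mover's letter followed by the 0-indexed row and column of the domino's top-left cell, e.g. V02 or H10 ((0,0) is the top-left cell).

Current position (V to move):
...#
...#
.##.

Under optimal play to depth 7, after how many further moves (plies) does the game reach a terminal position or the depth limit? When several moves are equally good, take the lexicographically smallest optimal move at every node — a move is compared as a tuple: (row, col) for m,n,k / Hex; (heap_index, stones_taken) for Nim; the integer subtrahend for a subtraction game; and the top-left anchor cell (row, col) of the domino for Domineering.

p1 V@[...#/...#/.##.]: V00[#..#/#..#/.##.]-1 V01[.#.#/.#.#/.##.]+1* V02[..##/..##/.##.]-1 V10[...#/#..#/###.]-1
p2 H@[.#.#/.#.#/.##.] terminal -1; root [...#/...#/.##.] d7

PV length from [...#/...#/.##.]: 1 ply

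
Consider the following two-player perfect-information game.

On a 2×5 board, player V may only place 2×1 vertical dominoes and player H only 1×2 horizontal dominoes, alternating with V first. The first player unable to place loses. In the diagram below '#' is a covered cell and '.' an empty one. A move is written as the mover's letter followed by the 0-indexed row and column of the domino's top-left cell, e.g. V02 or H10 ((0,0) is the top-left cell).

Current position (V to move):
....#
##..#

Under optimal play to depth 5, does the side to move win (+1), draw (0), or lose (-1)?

value(....#/##..#, V) = +1

p1 V@[....#/##..#]: V02[..#.#/###.#]+1* V03[...##/##.##]-1
p2 H@[..#.#/###.#]: H00[###.#/###.#]-1*
p3 V@[###.#/###.#]: V03[#####/#####]+1*
p4 H@[#####/#####] terminal -1; root [....#/##..#] d5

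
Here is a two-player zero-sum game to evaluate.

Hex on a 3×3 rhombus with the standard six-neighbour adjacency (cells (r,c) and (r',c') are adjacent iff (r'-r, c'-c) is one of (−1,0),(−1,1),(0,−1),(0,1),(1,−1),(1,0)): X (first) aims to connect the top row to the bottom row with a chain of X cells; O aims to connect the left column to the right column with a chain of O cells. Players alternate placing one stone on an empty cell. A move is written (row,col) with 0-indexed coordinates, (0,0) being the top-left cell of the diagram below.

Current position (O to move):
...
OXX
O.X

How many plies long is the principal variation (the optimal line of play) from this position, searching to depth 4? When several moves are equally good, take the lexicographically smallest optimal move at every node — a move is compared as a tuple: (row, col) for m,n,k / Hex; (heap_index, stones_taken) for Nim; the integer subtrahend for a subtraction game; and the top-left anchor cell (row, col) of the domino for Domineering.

ply 1, O at .../OXX/O.X | (0,0)=-1→O../OXX/O.X*; (0,1)=-1→.O./OXX/O.X; (0,2)=-1→..O/OXX/O.X; (2,1)=-1→.../OXX/OOX
ply 2, X at O../OXX/O.X | (0,1)=+1→OX./OXX/O.X*; (0,2)=+1→O.X/OXX/O.X; (2,1)=+1→O../OXX/OXX
ply 3: OX./OXX/O.X is terminal -1 (O); from .../OXX/O.X depth 4

PV length from [.../OXX/O.X]: 2 plies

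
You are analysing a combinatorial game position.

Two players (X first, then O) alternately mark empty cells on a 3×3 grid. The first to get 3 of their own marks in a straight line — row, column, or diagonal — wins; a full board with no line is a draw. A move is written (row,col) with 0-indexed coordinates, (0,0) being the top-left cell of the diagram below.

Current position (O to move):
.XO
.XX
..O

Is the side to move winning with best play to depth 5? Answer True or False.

[.XO/.XX/..O] O move#1: (0,0):-1/OXO/.XX/..O*, (1,0):-1/.XO/OXX/..O, (2,0):-1/.XO/.XX/O.O, (2,1):-1/.XO/.XX/.OO
[OXO/.XX/..O] X move#2: (1,0):+1/OXO/XXX/..O*, (2,0):+1/OXO/.XX/X.O, (2,1):+1/OXO/.XX/.XO
[OXO/XXX/..O] end (terminal -1, O#3); searched .XO/.XX/..O to 5

O winning at [.XO/.XX/..O]: False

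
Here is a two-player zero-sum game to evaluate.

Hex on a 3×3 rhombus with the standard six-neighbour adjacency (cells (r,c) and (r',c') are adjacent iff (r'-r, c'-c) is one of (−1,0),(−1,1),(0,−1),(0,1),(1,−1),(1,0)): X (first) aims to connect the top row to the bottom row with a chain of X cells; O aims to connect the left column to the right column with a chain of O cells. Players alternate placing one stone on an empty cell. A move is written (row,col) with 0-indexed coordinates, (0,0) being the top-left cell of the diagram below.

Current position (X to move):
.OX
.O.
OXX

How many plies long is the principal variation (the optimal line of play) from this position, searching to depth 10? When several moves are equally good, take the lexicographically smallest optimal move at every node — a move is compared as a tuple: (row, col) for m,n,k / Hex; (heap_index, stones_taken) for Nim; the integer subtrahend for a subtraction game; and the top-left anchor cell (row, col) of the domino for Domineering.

PV length from [.OX/.O./OXX]: 1 ply

ply 1, X at .OX/.O./OXX | (0,0)=-1→XOX/.O./OXX; (1,0)=-1→.OX/XO./OXX; (1,2)=+1→.OX/.OX/OXX*
ply 2: .OX/.OX/OXX is terminal -1 (O); from .OX/.O./OXX depth 10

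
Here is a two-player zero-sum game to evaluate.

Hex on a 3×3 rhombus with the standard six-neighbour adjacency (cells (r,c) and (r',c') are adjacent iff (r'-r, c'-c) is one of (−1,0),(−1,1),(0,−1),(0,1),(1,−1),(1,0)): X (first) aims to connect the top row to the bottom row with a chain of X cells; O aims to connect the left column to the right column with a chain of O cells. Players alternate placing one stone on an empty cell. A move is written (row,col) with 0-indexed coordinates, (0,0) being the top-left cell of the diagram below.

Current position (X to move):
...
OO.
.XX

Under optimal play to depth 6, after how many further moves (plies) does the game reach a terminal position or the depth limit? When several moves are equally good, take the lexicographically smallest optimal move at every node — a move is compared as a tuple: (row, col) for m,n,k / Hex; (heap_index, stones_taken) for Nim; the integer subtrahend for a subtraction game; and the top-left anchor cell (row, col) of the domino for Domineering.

p1 X@[.../OO./.XX]: (0,0)[X../OO./.XX]-1* (0,1)[.X./OO./.XX]-1 (0,2)[..X/OO./.XX]-1 (1,2)[.../OOX/.XX]-1 (2,0)[.../OO./XXX]-1
p2 O@[X../OO./.XX]: (0,1)[XO./OO./.XX]+1* (0,2)[X.O/OO./.XX]+1 (1,2)[X../OOO/.XX]+1 (2,0)[X../OO./OXX]+1
p3 X@[XO./OO./.XX]: (0,2)[XOX/OO./.XX]-1* (1,2)[XO./OOX/.XX]-1 (2,0)[XO./OO./XXX]-1
p4 O@[XOX/OO./.XX]: (1,2)[XOX/OOO/.XX]+1* (2,0)[XOX/OO./OXX]-1
p5 X@[XOX/OOO/.XX] terminal -1; root [.../OO./.XX] d6

PV length from [.../OO./.XX]: 4 plies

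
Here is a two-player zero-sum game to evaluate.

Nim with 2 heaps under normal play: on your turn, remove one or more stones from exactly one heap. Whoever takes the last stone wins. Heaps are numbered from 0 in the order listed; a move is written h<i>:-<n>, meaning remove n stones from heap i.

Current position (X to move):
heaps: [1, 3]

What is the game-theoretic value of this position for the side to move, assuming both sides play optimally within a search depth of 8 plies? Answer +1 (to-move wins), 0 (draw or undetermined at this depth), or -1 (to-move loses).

value((1,3), X) = +1

ply 1, X at (1,3) | h0:-1=-1→(0,3); h1:-1=-1→(1,2); h1:-2=+1→(1,1)*; h1:-3=-1→(1,0)
ply 2, O at (1,1) | h0:-1=-1→(0,1)*; h1:-1=-1→(1,0)
ply 3, X at (0,1) | h1:-1=+1→(0,0)*
ply 4: (0,0) is terminal -1 (O); from (1,3) depth 8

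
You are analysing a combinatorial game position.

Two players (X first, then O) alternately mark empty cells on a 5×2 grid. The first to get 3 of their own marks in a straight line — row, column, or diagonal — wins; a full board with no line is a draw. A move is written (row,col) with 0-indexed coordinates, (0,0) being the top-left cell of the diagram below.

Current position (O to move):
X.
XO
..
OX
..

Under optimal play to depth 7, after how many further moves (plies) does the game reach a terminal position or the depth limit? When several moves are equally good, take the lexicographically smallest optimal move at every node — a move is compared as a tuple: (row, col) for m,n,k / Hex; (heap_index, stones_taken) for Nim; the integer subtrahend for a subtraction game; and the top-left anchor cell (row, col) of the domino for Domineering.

PV length from [X./XO/../OX/..]: 5 plies

[X./XO/../OX/..] O move#1: (0,1):-1/XO/XO/../OX/.., (2,0):+0/X./XO/O./OX/..*, (2,1):-1/X./XO/.O/OX/.., (4,0):-1/X./XO/../OX/O., (4,1):-1/X./XO/../OX/.O
[X./XO/O./OX/..] X move#2: (0,1):-1/XX/XO/O./OX/.., (2,1):-1/X./XO/OX/OX/.., (4,0):+0/X./XO/O./OX/X.*, (4,1):-1/X./XO/O./OX/.X
[X./XO/O./OX/X.] O move#3: (0,1):+0/XO/XO/O./OX/X.*, (2,1):+0/X./XO/OO/OX/X., (4,1):+0/X./XO/O./OX/XO
[XO/XO/O./OX/X.] X move#4: (2,1):+0/XO/XO/OX/OX/X.*, (4,1):-1/XO/XO/O./OX/XX
[XO/XO/OX/OX/X.] O move#5: (4,1):+0/XO/XO/OX/OX/XO*
[XO/XO/OX/OX/XO] end (terminal +0, X#6); searched X./XO/../OX/.. to 7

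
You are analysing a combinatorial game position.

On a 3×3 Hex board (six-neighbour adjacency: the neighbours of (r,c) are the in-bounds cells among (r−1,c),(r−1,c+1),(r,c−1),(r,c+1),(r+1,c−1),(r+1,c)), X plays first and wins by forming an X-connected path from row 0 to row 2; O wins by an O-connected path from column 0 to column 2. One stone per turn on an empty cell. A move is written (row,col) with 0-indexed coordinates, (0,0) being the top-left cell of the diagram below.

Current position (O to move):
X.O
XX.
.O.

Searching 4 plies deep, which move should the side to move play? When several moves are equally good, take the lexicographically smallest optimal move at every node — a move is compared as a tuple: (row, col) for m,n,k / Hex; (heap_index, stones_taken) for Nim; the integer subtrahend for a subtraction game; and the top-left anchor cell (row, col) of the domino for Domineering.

p1 O@[X.O/XX./.O.]: (0,1)[XOO/XX./.O.]-1 (1,2)[X.O/XXO/.O.]-1 (2,0)[X.O/XX./OO.]+1* (2,2)[X.O/XX./.OO]-1
p2 X@[X.O/XX./OO.]: (0,1)[XXO/XX./OO.]-1* (1,2)[X.O/XXX/OO.]-1 (2,2)[X.O/XX./OOX]-1
p3 O@[XXO/XX./OO.]: (1,2)[XXO/XXO/OO.]+1* (2,2)[XXO/XX./OOO]+1
p4 X@[XXO/XXO/OO.] terminal -1; root [X.O/XX./.O.] d4

O's best at [X.O/XX./.O.]: (2,0)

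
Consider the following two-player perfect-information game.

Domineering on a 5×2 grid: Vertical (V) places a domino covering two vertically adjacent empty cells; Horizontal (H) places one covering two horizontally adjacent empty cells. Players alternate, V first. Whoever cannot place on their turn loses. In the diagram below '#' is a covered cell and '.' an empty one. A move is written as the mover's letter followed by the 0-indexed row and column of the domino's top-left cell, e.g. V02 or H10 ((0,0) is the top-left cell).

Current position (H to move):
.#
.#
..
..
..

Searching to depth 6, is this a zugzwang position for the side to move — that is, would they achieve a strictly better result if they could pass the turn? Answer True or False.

zugzwang(.#/.#/../../.., H) = False

[.#/.#/../../..] H move#1: H20:-1/.#/.#/##/../.., H30:+1/.#/.#/../##/..*, H40:-1/.#/.#/../../##
[.#/.#/../##/..] V move#2: V00:-1/##/##/../##/..*, V10:-1/.#/##/#./##/..
[##/##/../##/..] H move#3: H20:+1/##/##/##/##/..*, H40:+1/##/##/../##/##
[##/##/##/##/..] end (terminal -1, V#4); searched .#/.#/../../.. to 6
if H skipped the turn, V would face:
~ [.#/.#/../../..] V move#1: V00:-1/##/##/../../.., V10:-1/.#/##/#./../.., V20:+1/.#/.#/#./#./..*, V21:+1/.#/.#/.#/.#/.., V30:+1/.#/.#/../#./#., V31:+1/.#/.#/../.#/.#
~ [.#/.#/#./#./..] H move#2: H40:-1/.#/.#/#./#./##*
~ [.#/.#/#./#./##] V move#3: V00:+1/##/##/#./#./##*, V21:+1/.#/.#/##/##/##
~ [##/##/#./#./##] end (terminal -1, H#4); searched .#/.#/../../.. to 6
compare (H): move=+1 vs pass=-1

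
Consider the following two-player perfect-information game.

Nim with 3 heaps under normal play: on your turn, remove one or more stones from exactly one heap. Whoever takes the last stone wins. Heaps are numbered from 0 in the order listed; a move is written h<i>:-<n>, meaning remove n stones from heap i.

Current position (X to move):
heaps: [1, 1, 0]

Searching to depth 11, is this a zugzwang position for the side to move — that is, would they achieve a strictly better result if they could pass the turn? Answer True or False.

[(1,1,0)] X move#1: h0:-1:-1/(0,1,0)*, h1:-1:-1/(1,0,0)
[(0,1,0)] O move#2: h1:-1:+1/(0,0,0)*
[(0,0,0)] end (terminal -1, X#3); searched (1,1,0) to 11
if X skipped the turn, O would face:
~ [(1,1,0)] O move#1: h0:-1:-1/(0,1,0)*, h1:-1:-1/(1,0,0)
~ [(0,1,0)] X move#2: h1:-1:+1/(0,0,0)*
~ [(0,0,0)] end (terminal -1, O#3); searched (1,1,0) to 11
compare (X): move=-1 vs pass=+1

zugzwang((1,1,0), X) = True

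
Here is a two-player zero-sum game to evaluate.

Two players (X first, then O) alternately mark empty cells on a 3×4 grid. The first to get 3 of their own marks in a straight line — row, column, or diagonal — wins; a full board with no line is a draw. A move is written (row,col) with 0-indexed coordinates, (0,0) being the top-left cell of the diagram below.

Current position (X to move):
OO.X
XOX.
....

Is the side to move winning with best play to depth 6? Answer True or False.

p1 X@[OO.X/XOX./....]: (0,2)[OOXX/XOX./....]-1 (1,3)[OO.X/XOXX/....]-1 (2,0)[OO.X/XOX./X...]-1 (2,1)[OO.X/XOX./.X..]+1* (2,2)[OO.X/XOX./..X.]-1 (2,3)[OO.X/XOX./...X]-1
p2 O@[OO.X/XOX./.X..] terminal -1; root [OO.X/XOX./....] d6

X winning at [OO.X/XOX./....]: True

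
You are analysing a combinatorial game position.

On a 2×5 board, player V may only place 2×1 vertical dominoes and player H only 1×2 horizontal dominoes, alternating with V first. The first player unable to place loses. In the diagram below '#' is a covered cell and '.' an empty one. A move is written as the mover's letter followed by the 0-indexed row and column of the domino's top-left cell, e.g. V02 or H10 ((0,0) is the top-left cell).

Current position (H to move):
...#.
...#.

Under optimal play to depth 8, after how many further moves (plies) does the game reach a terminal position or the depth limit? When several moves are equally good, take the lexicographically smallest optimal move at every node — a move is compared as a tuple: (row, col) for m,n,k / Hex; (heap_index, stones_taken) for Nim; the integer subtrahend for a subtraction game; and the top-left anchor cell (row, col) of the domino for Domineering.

[...#./...#.] H move#1: H00:-1/##.#./...#.*, H01:-1/.###./...#., H10:-1/...#./##.#., H11:-1/...#./.###.
[##.#./...#.] V move#2: V02:+1/####./..##.*, V04:-1/##.##/...##
[####./..##.] H move#3: H10:-1/####./####.*
[####./####.] V move#4: V04:+1/#####/#####*
[#####/#####] end (terminal -1, H#5); searched ...#./...#. to 8

PV length from [...#./...#.]: 4 plies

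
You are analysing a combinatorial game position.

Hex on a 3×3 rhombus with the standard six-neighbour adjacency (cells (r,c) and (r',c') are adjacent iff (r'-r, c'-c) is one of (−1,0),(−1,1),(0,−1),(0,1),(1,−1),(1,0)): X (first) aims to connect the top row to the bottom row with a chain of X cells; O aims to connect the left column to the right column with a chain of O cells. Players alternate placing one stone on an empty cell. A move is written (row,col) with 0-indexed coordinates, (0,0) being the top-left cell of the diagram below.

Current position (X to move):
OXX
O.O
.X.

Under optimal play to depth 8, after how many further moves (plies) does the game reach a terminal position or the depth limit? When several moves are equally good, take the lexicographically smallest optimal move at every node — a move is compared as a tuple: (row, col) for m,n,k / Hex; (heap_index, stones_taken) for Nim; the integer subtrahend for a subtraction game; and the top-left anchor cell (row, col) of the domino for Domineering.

p1 X@[OXX/O.O/.X.]: (1,1)[OXX/OXO/.X.]+1* (2,0)[OXX/O.O/XX.]-1 (2,2)[OXX/O.O/.XX]-1
p2 O@[OXX/OXO/.X.] terminal -1; root [OXX/O.O/.X.] d8

PV length from [OXX/O.O/.X.]: 1 ply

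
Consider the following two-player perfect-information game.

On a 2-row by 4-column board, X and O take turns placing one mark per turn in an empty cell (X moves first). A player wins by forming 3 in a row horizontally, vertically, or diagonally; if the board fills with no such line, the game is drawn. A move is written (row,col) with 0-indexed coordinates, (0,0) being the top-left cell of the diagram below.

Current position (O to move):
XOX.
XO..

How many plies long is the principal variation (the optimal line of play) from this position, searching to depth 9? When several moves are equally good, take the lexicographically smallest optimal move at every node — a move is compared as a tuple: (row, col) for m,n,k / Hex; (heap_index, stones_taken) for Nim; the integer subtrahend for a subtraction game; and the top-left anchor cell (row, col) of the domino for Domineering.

[XOX./XO..] O move#1: (0,3):+0/XOXO/XO..*, (1,2):+0/XOX./XOO., (1,3):+0/XOX./XO.O
[XOXO/XO..] X move#2: (1,2):+0/XOXO/XOX.*, (1,3):+0/XOXO/XO.X
[XOXO/XOX.] O move#3: (1,3):+0/XOXO/XOXO*
[XOXO/XOXO] end (terminal +0, X#4); searched XOX./XO.. to 9

PV length from [XOX./XO..]: 3 plies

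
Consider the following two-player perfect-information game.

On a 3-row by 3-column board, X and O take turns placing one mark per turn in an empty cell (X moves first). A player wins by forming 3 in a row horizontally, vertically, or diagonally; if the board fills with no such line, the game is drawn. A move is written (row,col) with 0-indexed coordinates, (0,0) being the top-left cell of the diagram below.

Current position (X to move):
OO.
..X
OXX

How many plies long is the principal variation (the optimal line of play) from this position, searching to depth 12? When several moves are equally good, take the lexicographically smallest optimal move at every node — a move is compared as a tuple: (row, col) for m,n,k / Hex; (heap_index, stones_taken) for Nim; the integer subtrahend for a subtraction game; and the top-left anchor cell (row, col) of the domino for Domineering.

p1 X@[OO./..X/OXX]: (0,2)[OOX/..X/OXX]+1* (1,0)[OO./X.X/OXX]-1 (1,1)[OO./.XX/OXX]-1
p2 O@[OOX/..X/OXX] terminal -1; root [OO./..X/OXX] d12

PV length from [OO./..X/OXX]: 1 ply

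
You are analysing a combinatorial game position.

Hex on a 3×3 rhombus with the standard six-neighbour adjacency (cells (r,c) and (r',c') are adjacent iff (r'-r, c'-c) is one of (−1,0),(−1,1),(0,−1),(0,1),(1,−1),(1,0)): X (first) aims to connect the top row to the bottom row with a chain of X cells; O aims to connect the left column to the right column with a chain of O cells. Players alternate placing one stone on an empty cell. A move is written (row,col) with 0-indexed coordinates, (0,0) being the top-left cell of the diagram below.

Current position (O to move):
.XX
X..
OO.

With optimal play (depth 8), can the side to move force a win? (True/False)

O winning at [.XX/X../OO.]: True

[.XX/X../OO.] O move#1: (0,0):+1/OXX/X../OO.*, (1,1):+1/.XX/XO./OO., (1,2):+1/.XX/X.O/OO., (2,2):+1/.XX/X../OOO
[OXX/X../OO.] X move#2: (1,1):-1/OXX/XX./OO.*, (1,2):-1/OXX/X.X/OO., (2,2):-1/OXX/X../OOX
[OXX/XX./OO.] O move#3: (1,2):+1/OXX/XXO/OO.*, (2,2):+1/OXX/XX./OOO
[OXX/XXO/OO.] end (terminal -1, X#4); searched .XX/X../OO. to 8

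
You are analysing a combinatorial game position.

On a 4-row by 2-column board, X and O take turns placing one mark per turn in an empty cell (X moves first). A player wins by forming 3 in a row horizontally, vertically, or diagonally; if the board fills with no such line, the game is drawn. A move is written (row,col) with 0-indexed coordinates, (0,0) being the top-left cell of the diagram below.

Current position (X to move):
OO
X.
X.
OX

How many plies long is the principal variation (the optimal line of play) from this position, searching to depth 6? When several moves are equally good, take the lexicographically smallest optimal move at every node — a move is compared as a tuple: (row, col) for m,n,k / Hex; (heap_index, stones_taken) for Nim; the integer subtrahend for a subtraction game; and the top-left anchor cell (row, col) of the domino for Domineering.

PV length from [OO/X./X./OX]: 2 plies

ply 1, X at OO/X./X./OX | (1,1)=+0→OO/XX/X./OX*; (2,1)=+0→OO/X./XX/OX
ply 2, O at OO/XX/X./OX | (2,1)=+0→OO/XX/XO/OX*
ply 3: OO/XX/XO/OX is terminal +0 (X); from OO/X./X./OX depth 6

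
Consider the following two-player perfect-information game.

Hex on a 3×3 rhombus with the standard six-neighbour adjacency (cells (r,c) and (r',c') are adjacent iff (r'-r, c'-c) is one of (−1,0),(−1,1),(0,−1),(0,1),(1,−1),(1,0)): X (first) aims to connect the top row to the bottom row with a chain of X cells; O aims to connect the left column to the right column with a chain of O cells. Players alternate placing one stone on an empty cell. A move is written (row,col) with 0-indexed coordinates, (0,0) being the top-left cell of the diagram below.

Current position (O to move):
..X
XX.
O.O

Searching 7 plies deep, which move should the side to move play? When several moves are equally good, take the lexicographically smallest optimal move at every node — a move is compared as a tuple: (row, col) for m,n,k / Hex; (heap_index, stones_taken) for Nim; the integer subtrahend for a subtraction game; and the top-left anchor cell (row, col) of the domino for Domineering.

p1 O@[..X/XX./O.O]: (0,0)[O.X/XX./O.O]-1 (0,1)[.OX/XX./O.O]-1 (1,2)[..X/XXO/O.O]-1 (2,1)[..X/XX./OOO]+1*
p2 X@[..X/XX./OOO] terminal -1; root [..X/XX./O.O] d7

O's best at [..X/XX./O.O]: (2,1)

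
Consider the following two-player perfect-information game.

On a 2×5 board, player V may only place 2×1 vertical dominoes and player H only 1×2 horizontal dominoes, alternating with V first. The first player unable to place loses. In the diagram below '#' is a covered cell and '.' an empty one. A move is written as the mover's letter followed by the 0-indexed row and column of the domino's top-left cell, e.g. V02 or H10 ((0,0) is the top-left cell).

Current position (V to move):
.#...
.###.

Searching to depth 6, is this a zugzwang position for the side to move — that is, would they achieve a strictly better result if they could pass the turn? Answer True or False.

zugzwang(.#.../.###., V) = False

p1 V@[.#.../.###.]: V00[##.../####.]-1 V04[.#..#/.####]+1*
p2 H@[.#..#/.####]: H02[.####/.####]-1*
p3 V@[.####/.####]: V00[#####/#####]+1*
p4 H@[#####/#####] terminal -1; root [.#.../.###.] d6
if V skipped the turn, H would face:
~ p1 H@[.#.../.###.]: H02[.###./.###.]-1* H03[.#.##/.###.]-1
~ p2 V@[.###./.###.]: V00[####./####.]+1* V04[.####/.####]+1
~ p3 H@[####./####.] terminal -1; root [.#.../.###.] d6
compare (V): move=+1 vs pass=+1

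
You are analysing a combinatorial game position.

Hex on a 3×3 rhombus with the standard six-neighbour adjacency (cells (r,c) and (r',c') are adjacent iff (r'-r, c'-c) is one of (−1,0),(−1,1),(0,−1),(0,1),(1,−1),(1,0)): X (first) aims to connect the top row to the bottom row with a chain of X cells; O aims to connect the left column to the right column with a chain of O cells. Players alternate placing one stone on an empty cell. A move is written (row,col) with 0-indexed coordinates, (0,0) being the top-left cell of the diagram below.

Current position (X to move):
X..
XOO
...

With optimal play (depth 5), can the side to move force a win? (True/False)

X winning at [X../XOO/...]: True

ply 1, X at X../XOO/... | (0,1)=-1→XX./XOO/...; (0,2)=-1→X.X/XOO/...; (2,0)=+1→X../XOO/X..*; (2,1)=-1→X../XOO/.X.; (2,2)=-1→X../XOO/..X
ply 2: X../XOO/X.. is terminal -1 (O); from X../XOO/... depth 5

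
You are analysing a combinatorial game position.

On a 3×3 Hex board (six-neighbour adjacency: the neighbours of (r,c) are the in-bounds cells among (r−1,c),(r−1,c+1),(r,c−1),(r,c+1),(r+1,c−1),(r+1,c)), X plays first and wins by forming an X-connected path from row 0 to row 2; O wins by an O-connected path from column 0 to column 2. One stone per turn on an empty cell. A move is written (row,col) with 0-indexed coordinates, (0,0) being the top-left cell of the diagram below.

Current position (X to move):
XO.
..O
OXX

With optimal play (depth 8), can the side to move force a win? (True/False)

[XO./..O/OXX] X move#1: (0,2):-1/XOX/..O/OXX, (1,0):-1/XO./X.O/OXX, (1,1):+1/XO./.XO/OXX*
[XO./.XO/OXX] O move#2: (0,2):-1/XOO/.XO/OXX*, (1,0):-1/XO./OXO/OXX
[XOO/.XO/OXX] X move#3: (1,0):+1/XOO/XXO/OXX*
[XOO/XXO/OXX] end (terminal -1, O#4); searched XO./..O/OXX to 8

X winning at [XO./..O/OXX]: True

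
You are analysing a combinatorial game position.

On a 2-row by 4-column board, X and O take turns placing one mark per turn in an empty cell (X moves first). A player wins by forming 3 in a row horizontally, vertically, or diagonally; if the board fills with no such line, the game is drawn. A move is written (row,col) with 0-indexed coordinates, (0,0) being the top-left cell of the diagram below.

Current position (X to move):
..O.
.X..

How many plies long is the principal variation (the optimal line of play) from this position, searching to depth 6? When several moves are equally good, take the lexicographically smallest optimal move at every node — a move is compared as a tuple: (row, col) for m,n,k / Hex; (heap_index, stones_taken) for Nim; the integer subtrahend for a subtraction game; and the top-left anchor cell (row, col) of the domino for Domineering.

ply 1, X at ..O./.X.. | (0,0)=+0→X.O./.X..; (0,1)=+0→.XO./.X..; (0,3)=+0→..OX/.X..; (1,0)=+0→..O./XX..; (1,2)=+1→..O./.XX.*; (1,3)=+0→..O./.X.X
ply 2, O at ..O./.XX. | (0,0)=-1→O.O./.XX.*; (0,1)=-1→.OO./.XX.; (0,3)=-1→..OO/.XX.; (1,0)=-1→..O./OXX.; (1,3)=-1→..O./.XXO
ply 3, X at O.O./.XX. | (0,1)=+1→OXO./.XX.*; (0,3)=-1→O.OX/.XX.; (1,0)=+1→O.O./XXX.; (1,3)=+1→O.O./.XXX
ply 4, O at OXO./.XX. | (0,3)=-1→OXOO/.XX.*; (1,0)=-1→OXO./OXX.; (1,3)=-1→OXO./.XXO
ply 5, X at OXOO/.XX. | (1,0)=+1→OXOO/XXX.*; (1,3)=+1→OXOO/.XXX
ply 6: OXOO/XXX. is terminal -1 (O); from ..O./.X.. depth 6

PV length from [..O./.X..]: 5 plies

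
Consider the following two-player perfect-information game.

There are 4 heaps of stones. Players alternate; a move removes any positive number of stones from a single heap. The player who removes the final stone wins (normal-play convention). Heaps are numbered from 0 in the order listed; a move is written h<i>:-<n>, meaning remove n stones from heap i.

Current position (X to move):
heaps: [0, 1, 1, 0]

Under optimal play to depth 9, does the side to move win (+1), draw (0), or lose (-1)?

value((0,1,1,0), X) = -1

p1 X@[(0,1,1,0)]: h1:-1[(0,0,1,0)]-1* h2:-1[(0,1,0,0)]-1
p2 O@[(0,0,1,0)]: h2:-1[(0,0,0,0)]+1*
p3 X@[(0,0,0,0)] terminal -1; root [(0,1,1,0)] d9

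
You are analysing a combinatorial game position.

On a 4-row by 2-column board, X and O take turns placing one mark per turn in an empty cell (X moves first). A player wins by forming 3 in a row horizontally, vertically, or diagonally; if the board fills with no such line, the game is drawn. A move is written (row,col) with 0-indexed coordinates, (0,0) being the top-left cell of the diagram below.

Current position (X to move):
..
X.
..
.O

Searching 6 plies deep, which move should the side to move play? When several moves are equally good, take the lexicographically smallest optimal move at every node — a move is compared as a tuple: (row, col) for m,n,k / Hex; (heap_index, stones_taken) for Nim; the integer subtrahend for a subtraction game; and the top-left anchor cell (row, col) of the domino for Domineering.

X's best at [../X./../.O]: (2,0)

p1 X@[../X./../.O]: (0,0)[X./X./../.O]+0 (0,1)[.X/X./../.O]+0 (1,1)[../XX/../.O]+0 (2,0)[../X./X./.O]+1* (2,1)[../X./.X/.O]+0 (3,0)[../X./../XO]+0
p2 O@[../X./X./.O]: (0,0)[O./X./X./.O]-1* (0,1)[.O/X./X./.O]-1 (1,1)[../XO/X./.O]-1 (2,1)[../X./XO/.O]-1 (3,0)[../X./X./OO]-1
p3 X@[O./X./X./.O]: (0,1)[OX/X./X./.O]+0 (1,1)[O./XX/X./.O]+0 (2,1)[O./X./XX/.O]+0 (3,0)[O./X./X./XO]+1*
p4 O@[O./X./X./XO] terminal -1; root [../X./../.O] d6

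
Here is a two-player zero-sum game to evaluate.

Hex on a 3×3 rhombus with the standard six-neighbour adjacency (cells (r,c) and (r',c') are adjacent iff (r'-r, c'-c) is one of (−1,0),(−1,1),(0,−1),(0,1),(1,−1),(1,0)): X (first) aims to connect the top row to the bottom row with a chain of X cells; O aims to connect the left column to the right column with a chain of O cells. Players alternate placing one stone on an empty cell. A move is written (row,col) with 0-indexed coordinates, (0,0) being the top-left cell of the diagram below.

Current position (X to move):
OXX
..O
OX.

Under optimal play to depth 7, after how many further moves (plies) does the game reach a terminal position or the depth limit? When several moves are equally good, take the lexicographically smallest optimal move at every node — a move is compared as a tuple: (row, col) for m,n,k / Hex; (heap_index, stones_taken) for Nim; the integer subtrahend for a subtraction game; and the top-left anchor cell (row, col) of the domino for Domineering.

PV length from [OXX/..O/OX.]: 1 ply

[OXX/..O/OX.] X move#1: (1,0):-1/OXX/X.O/OX., (1,1):+1/OXX/.XO/OX.*, (2,2):-1/OXX/..O/OXX
[OXX/.XO/OX.] end (terminal -1, O#2); searched OXX/..O/OX. to 7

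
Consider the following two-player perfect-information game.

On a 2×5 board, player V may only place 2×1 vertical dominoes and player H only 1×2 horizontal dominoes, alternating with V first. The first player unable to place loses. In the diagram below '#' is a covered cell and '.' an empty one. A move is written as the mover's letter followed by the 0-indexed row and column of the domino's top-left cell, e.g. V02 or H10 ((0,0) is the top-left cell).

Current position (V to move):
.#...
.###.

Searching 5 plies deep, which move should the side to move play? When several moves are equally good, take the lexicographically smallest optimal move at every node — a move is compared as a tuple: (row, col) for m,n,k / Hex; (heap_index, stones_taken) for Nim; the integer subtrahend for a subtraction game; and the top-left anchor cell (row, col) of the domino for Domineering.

[.#.../.###.] V move#1: V00:-1/##.../####., V04:+1/.#..#/.####*
[.#..#/.####] H move#2: H02:-1/.####/.####*
[.####/.####] V move#3: V00:+1/#####/#####*
[#####/#####] end (terminal -1, H#4); searched .#.../.###. to 5

V's best at [.#.../.###.]: V04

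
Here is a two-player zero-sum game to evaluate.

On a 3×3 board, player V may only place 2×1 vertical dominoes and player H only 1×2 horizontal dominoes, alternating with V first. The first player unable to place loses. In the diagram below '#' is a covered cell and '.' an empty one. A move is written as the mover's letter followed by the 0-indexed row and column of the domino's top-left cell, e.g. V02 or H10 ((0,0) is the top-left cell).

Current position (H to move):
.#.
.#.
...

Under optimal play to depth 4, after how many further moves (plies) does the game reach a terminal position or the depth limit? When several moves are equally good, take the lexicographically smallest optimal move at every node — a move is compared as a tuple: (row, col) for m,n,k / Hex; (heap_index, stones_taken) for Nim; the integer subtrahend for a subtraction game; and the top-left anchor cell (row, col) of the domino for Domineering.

PV length from [.#./.#./...]: 2 plies

[.#./.#./...] H move#1: H20:-1/.#./.#./##.*, H21:-1/.#./.#./.##
[.#./.#./##.] V move#2: V00:+1/##./##./##.*, V02:+1/.##/.##/##., V12:+1/.#./.##/###
[##./##./##.] end (terminal -1, H#3); searched .#./.#./... to 4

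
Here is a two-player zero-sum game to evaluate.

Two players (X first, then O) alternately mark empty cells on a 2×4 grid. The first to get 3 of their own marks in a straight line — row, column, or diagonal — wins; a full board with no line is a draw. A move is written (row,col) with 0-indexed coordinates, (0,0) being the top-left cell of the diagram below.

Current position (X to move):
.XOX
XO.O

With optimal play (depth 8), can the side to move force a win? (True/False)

ply 1, X at .XOX/XO.O | (0,0)=-1→XXOX/XO.O; (1,2)=+0→.XOX/XOXO*
ply 2, O at .XOX/XOXO | (0,0)=+0→OXOX/XOXO*
ply 3: OXOX/XOXO is terminal +0 (X); from .XOX/XO.O depth 8

X winning at [.XOX/XO.O]: False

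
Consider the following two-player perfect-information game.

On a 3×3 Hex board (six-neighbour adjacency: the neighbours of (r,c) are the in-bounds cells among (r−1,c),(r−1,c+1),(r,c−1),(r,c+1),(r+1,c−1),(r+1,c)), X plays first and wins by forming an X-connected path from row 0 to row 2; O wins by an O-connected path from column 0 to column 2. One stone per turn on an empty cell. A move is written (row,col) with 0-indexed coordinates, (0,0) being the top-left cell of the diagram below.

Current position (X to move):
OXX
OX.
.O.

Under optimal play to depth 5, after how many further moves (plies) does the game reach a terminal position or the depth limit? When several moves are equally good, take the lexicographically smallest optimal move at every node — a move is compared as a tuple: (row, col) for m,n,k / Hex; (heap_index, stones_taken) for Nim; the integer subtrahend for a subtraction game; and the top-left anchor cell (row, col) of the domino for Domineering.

p1 X@[OXX/OX./.O.]: (1,2)[OXX/OXX/.O.]+1* (2,0)[OXX/OX./XO.]+1 (2,2)[OXX/OX./.OX]+1
p2 O@[OXX/OXX/.O.]: (2,0)[OXX/OXX/OO.]-1* (2,2)[OXX/OXX/.OO]-1
p3 X@[OXX/OXX/OO.]: (2,2)[OXX/OXX/OOX]+1*
p4 O@[OXX/OXX/OOX] terminal -1; root [OXX/OX./.O.] d5

PV length from [OXX/OX./.O.]: 3 plies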